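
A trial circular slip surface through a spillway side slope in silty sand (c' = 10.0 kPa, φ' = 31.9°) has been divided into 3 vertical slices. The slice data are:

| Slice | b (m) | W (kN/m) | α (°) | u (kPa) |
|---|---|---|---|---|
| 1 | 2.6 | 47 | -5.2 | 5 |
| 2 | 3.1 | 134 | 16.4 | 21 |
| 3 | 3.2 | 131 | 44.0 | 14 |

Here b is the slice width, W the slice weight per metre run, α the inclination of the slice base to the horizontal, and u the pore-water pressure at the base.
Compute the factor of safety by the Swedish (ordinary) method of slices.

Ordinary method of slices: FS = Σ[c'·Δl_i + (W_i cosα_i − u_i·Δl_i)·tanφ'] / Σ W_i sinα_i, with Δl_i = b_i / cosα_i.
Slice 1: Δl = 2.6/cos(-5.2°) = 2.611 m; N'_1 = 47·cos(-5.2°) − 5·2.611 = 33.8; c'Δl = 26.11; W sinα = -4.3
Slice 2: Δl = 3.1/cos16.4° = 3.231 m; N'_2 = 134·cos16.4° − 21·3.231 = 60.7; c'Δl = 32.31; W sinα = 37.8
Slice 3: Δl = 3.2/cos44.0° = 4.449 m; N'_3 = 131·cos44.0° − 14·4.449 = 32.0; c'Δl = 44.49; W sinα = 91.0
Σc'Δl = 102.9 kN/m; ΣN' = 126.4 kN/m; ΣW sinα = 124.6 kN/m
Resisting = 102.9 + 126.4·tan31.9° = 102.9 + 78.7 = 181.6 kN/m
FS = 181.6 / 124.6 = 1.458

FS = 1.46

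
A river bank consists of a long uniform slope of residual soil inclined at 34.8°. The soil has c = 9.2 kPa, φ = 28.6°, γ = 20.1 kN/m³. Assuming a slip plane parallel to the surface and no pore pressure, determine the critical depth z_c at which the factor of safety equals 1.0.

z_c = 4.53 m

Setting FS = 1.00 in FS = [c + γz cos²β tanφ] / [γz sinβ cosβ] and solving for z:
z = c / [γ cosβ (FS·sinβ − cosβ·tanφ)]
  = 9.2 / [20.1·cos34.8°·(1.00·sin34.8° − cos34.8°·tan28.6°)]
  = 9.2 / [20.1·0.8211·(1.00·0.5707 − 0.8211·0.5452)]
  = 9.2 / 2.0303 = 4.531 m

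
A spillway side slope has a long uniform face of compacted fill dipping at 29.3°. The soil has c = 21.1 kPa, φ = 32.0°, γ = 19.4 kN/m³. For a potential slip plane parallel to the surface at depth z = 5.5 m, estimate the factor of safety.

FS = 1.58

For an infinite slope with a slip plane parallel to the surface (no pore pressure): FS = [c + γz cos²β tanφ] / [γz sinβ cosβ].
γz = 19.4·5.5 = 106.70 kN/m²
Numerator = 21.1 + 106.70·cos²29.3°·tan32.0° = 21.1 + 106.70·0.7605·0.6249 = 71.806 kPa
Denominator = 106.70·sin29.3°·cos29.3° = 106.70·0.4894·0.8721 = 45.537 kPa
FS = 71.806 / 45.537 = 1.577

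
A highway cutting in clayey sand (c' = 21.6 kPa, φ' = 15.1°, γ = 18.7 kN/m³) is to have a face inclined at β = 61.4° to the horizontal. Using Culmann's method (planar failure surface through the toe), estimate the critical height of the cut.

H_c = 12.67 m

Culmann's analysis gives the critical failure plane at α_cr = (β + φ')/2 = (61.4 + 15.1)/2 = 38.2°, and the critical height
H_c = (4c'/γ) · sinβ cosφ' / [1 − cos(β − φ')]
    = (4·21.6/18.7) · sin61.4°·cos15.1° / [1 − cos(46.3°)]
    = 4.620 · 0.8780·0.9655 / [1 − 0.6909]
    = 4.620 · 0.8477 / 0.3091
    = 12.67 m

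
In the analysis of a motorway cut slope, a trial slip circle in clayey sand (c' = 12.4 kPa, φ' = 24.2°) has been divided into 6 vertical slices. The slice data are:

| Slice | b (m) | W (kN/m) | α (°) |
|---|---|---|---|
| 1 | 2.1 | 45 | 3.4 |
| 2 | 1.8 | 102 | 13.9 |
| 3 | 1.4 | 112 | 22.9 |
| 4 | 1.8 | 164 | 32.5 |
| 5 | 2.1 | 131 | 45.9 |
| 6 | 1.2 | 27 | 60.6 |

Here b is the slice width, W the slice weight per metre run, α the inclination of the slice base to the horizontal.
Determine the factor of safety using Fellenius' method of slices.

Ordinary method of slices: FS = Σ[c'·Δl_i + (W_i cosα_i)·tanφ'] / Σ W_i sinα_i, with Δl_i = b_i / cosα_i.
Slice 1: Δl = 2.1/cos3.4° = 2.104 m; N'_1 = 45·cos3.4° = 44.9; c'Δl = 26.09; W sinα = 2.7
Slice 2: Δl = 1.8/cos13.9° = 1.854 m; N'_2 = 102·cos13.9° = 99.0; c'Δl = 22.99; W sinα = 24.5
Slice 3: Δl = 1.4/cos22.9° = 1.520 m; N'_3 = 112·cos22.9° = 103.2; c'Δl = 18.85; W sinα = 43.6
Slice 4: Δl = 1.8/cos32.5° = 2.134 m; N'_4 = 164·cos32.5° = 138.3; c'Δl = 26.46; W sinα = 88.1
Slice 5: Δl = 2.1/cos45.9° = 3.018 m; N'_5 = 131·cos45.9° = 91.2; c'Δl = 37.42; W sinα = 94.1
Slice 6: Δl = 1.2/cos60.6° = 2.444 m; N'_6 = 27·cos60.6° = 13.3; c'Δl = 30.31; W sinα = 23.5
Σc'Δl = 162.1 kN/m; ΣN' = 489.8 kN/m; ΣW sinα = 276.5 kN/m
Resisting = 162.1 + 489.8·tan24.2° = 162.1 + 220.1 = 382.3 kN/m
FS = 382.3 / 276.5 = 1.383

FS = 1.38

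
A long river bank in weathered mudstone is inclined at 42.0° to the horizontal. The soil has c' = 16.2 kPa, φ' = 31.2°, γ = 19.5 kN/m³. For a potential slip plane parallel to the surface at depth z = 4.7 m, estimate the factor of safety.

FS = 1.03

For an infinite slope with a slip plane parallel to the surface (no pore pressure): FS = [c' + γz cos²β tanφ'] / [γz sinβ cosβ].
γz = 19.5·4.7 = 91.65 kN/m²
Numerator = 16.2 + 91.65·cos²42.0°·tan31.2° = 16.2 + 91.65·0.5523·0.6056 = 46.854 kPa
Denominator = 91.65·sin42.0°·cos42.0° = 91.65·0.6691·0.7431 = 45.574 kPa
FS = 46.854 / 45.574 = 1.028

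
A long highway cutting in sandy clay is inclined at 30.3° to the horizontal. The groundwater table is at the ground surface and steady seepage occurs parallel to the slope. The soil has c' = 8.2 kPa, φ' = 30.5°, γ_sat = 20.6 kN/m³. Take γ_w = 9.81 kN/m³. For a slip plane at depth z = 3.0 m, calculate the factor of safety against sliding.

With seepage parallel to the slope and the water table at the surface, the effective normal stress on the slip plane uses the buoyant unit weight γ' = γ_sat − γ_w while the driving shear stress uses γ_sat:
FS = [c' + γ' z cos²β tanφ'] / [γ_sat z sinβ cosβ]
γ' = 20.6 − 9.81 = 10.79 kN/m³
Numerator = 8.2 + 10.79·3.0·cos²30.3°·tan30.5° = 8.2 + 10.79·3.0·0.7455·0.5890 = 22.414 kPa
Denominator = 20.6·3.0·sin30.3°·cos30.3° = 20.6·3.0·0.5045·0.8634 = 26.921 kPa
FS = 22.414 / 26.921 = 0.833

FS = 0.83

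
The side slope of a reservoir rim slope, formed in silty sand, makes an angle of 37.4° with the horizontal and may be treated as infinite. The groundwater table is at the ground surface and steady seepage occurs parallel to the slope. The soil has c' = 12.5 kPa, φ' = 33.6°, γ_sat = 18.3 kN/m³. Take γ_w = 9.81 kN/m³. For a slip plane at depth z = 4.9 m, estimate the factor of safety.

With seepage parallel to the slope and the water table at the surface, the effective normal stress on the slip plane uses the buoyant unit weight γ' = γ_sat − γ_w while the driving shear stress uses γ_sat:
FS = [c' + γ' z cos²β tanφ'] / [γ_sat z sinβ cosβ]
γ' = 18.3 − 9.81 = 8.49 kN/m³
Numerator = 12.5 + 8.49·4.9·cos²37.4°·tan33.6° = 12.5 + 8.49·4.9·0.6311·0.6644 = 29.943 kPa
Denominator = 18.3·4.9·sin37.4°·cos37.4° = 18.3·4.9·0.6074·0.7944 = 43.267 kPa
FS = 29.943 / 43.267 = 0.692

FS = 0.69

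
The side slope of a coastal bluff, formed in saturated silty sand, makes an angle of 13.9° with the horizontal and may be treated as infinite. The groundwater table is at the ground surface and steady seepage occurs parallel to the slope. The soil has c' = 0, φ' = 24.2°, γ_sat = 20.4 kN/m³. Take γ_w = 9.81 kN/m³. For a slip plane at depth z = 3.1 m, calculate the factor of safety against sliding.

With seepage parallel to the slope and the water table at the surface, the effective normal stress on the slip plane uses the buoyant unit weight γ' = γ_sat − γ_w while the driving shear stress uses γ_sat:
FS = [c' + γ' z cos²β tanφ'] / [γ_sat z sinβ cosβ]
(For c' = 0 this reduces to FS = (γ'/γ_sat)·tanφ'/tanβ.)
γ' = 20.4 − 9.81 = 10.59 kN/m³
Numerator = 0.0 + 10.59·3.1·cos²13.9°·tan24.2° = 0.0 + 10.59·3.1·0.9423·0.4494 = 13.902 kPa
Denominator = 20.4·3.1·sin13.9°·cos13.9° = 20.4·3.1·0.2402·0.9707 = 14.747 kPa
FS = 13.902 / 14.747 = 0.943

FS = 0.94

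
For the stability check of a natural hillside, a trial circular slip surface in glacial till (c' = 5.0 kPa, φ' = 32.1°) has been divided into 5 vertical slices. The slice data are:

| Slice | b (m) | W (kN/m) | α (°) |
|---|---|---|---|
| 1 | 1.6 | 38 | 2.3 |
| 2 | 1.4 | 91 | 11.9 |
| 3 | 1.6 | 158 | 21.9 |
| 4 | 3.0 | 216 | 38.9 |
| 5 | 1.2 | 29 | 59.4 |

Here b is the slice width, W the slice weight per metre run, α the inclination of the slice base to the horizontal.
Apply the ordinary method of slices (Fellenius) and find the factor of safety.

Ordinary method of slices: FS = Σ[c'·Δl_i + (W_i cosα_i)·tanφ'] / Σ W_i sinα_i, with Δl_i = b_i / cosα_i.
Slice 1: Δl = 1.6/cos2.3° = 1.601 m; N'_1 = 38·cos2.3° = 38.0; c'Δl = 8.01; W sinα = 1.5
Slice 2: Δl = 1.4/cos11.9° = 1.431 m; N'_2 = 91·cos11.9° = 89.0; c'Δl = 7.15; W sinα = 18.8
Slice 3: Δl = 1.6/cos21.9° = 1.724 m; N'_3 = 158·cos21.9° = 146.6; c'Δl = 8.62; W sinα = 58.9
Slice 4: Δl = 3.0/cos38.9° = 3.855 m; N'_4 = 216·cos38.9° = 168.1; c'Δl = 19.27; W sinα = 135.6
Slice 5: Δl = 1.2/cos59.4° = 2.357 m; N'_5 = 29·cos59.4° = 14.8; c'Δl = 11.79; W sinα = 25.0
Σc'Δl = 54.8 kN/m; ΣN' = 456.5 kN/m; ΣW sinα = 239.8 kN/m
Resisting = 54.8 + 456.5·tan32.1° = 54.8 + 286.3 = 341.2 kN/m
FS = 341.2 / 239.8 = 1.423

FS = 1.42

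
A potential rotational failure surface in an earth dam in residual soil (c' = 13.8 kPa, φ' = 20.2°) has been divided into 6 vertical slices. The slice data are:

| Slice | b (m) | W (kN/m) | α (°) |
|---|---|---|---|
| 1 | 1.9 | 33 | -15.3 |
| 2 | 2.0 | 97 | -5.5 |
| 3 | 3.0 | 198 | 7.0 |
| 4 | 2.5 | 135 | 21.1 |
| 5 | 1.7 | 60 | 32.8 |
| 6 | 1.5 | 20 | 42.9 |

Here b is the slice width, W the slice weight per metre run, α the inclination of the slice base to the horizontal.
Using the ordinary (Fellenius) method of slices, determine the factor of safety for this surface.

Ordinary method of slices: FS = Σ[c'·Δl_i + (W_i cosα_i)·tanφ'] / Σ W_i sinα_i, with Δl_i = b_i / cosα_i.
Slice 1: Δl = 1.9/cos(-15.3°) = 1.970 m; N'_1 = 33·cos(-15.3°) = 31.8; c'Δl = 27.18; W sinα = -8.7
Slice 2: Δl = 2.0/cos(-5.5°) = 2.009 m; N'_2 = 97·cos(-5.5°) = 96.6; c'Δl = 27.73; W sinα = -9.3
Slice 3: Δl = 3.0/cos7.0° = 3.023 m; N'_3 = 198·cos7.0° = 196.5; c'Δl = 41.71; W sinα = 24.1
Slice 4: Δl = 2.5/cos21.1° = 2.680 m; N'_4 = 135·cos21.1° = 125.9; c'Δl = 36.98; W sinα = 48.6
Slice 5: Δl = 1.7/cos32.8° = 2.022 m; N'_5 = 60·cos32.8° = 50.4; c'Δl = 27.91; W sinα = 32.5
Slice 6: Δl = 1.5/cos42.9° = 2.048 m; N'_6 = 20·cos42.9° = 14.7; c'Δl = 28.26; W sinα = 13.6
Σc'Δl = 189.8 kN/m; ΣN' = 515.9 kN/m; ΣW sinα = 100.8 kN/m
Resisting = 189.8 + 515.9·tan20.2° = 189.8 + 189.8 = 379.6 kN/m
FS = 379.6 / 100.8 = 3.764

FS = 3.76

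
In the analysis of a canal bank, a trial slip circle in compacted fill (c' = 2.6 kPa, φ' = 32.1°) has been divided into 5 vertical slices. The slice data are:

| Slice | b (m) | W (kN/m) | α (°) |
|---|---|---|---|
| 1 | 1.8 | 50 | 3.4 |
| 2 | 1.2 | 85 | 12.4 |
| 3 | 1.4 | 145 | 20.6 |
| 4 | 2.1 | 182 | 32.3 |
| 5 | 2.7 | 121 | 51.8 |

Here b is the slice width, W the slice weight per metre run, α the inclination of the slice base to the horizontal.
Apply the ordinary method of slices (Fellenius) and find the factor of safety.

Ordinary method of slices: FS = Σ[c'·Δl_i + (W_i cosα_i)·tanφ'] / Σ W_i sinα_i, with Δl_i = b_i / cosα_i.
Slice 1: Δl = 1.8/cos3.4° = 1.803 m; N'_1 = 50·cos3.4° = 49.9; c'Δl = 4.69; W sinα = 3.0
Slice 2: Δl = 1.2/cos12.4° = 1.229 m; N'_2 = 85·cos12.4° = 83.0; c'Δl = 3.19; W sinα = 18.3
Slice 3: Δl = 1.4/cos20.6° = 1.496 m; N'_3 = 145·cos20.6° = 135.7; c'Δl = 3.89; W sinα = 51.0
Slice 4: Δl = 2.1/cos32.3° = 2.484 m; N'_4 = 182·cos32.3° = 153.8; c'Δl = 6.46; W sinα = 97.3
Slice 5: Δl = 2.7/cos51.8° = 4.366 m; N'_5 = 121·cos51.8° = 74.8; c'Δl = 11.35; W sinα = 95.1
Σc'Δl = 29.6 kN/m; ΣN' = 497.3 kN/m; ΣW sinα = 264.6 kN/m
Resisting = 29.6 + 497.3·tan32.1° = 29.6 + 312.0 = 341.6 kN/m
FS = 341.6 / 264.6 = 1.291

FS = 1.29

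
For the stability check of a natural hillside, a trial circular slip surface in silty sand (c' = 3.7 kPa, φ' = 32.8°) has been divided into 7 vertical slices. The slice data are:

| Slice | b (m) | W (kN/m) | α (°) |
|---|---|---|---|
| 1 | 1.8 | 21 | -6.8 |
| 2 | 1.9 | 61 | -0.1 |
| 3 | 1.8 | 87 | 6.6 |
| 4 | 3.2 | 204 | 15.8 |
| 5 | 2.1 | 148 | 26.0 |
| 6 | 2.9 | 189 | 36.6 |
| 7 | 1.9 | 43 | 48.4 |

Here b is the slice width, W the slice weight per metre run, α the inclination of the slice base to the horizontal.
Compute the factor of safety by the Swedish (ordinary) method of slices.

Ordinary method of slices: FS = Σ[c'·Δl_i + (W_i cosα_i)·tanφ'] / Σ W_i sinα_i, with Δl_i = b_i / cosα_i.
Slice 1: Δl = 1.8/cos(-6.8°) = 1.813 m; N'_1 = 21·cos(-6.8°) = 20.9; c'Δl = 6.71; W sinα = -2.5
Slice 2: Δl = 1.9/cos(-0.1°) = 1.900 m; N'_2 = 61·cos(-0.1°) = 61.0; c'Δl = 7.03; W sinα = -0.1
Slice 3: Δl = 1.8/cos6.6° = 1.812 m; N'_3 = 87·cos6.6° = 86.4; c'Δl = 6.70; W sinα = 10.0
Slice 4: Δl = 3.2/cos15.8° = 3.326 m; N'_4 = 204·cos15.8° = 196.3; c'Δl = 12.30; W sinα = 55.5
Slice 5: Δl = 2.1/cos26.0° = 2.336 m; N'_5 = 148·cos26.0° = 133.0; c'Δl = 8.64; W sinα = 64.9
Slice 6: Δl = 2.9/cos36.6° = 3.612 m; N'_6 = 189·cos36.6° = 151.7; c'Δl = 13.37; W sinα = 112.7
Slice 7: Δl = 1.9/cos48.4° = 2.862 m; N'_7 = 43·cos48.4° = 28.5; c'Δl = 10.59; W sinα = 32.2
Σc'Δl = 65.3 kN/m; ΣN' = 677.9 kN/m; ΣW sinα = 272.7 kN/m
Resisting = 65.3 + 677.9·tan32.8° = 65.3 + 436.9 = 502.2 kN/m
FS = 502.2 / 272.7 = 1.842

FS = 1.84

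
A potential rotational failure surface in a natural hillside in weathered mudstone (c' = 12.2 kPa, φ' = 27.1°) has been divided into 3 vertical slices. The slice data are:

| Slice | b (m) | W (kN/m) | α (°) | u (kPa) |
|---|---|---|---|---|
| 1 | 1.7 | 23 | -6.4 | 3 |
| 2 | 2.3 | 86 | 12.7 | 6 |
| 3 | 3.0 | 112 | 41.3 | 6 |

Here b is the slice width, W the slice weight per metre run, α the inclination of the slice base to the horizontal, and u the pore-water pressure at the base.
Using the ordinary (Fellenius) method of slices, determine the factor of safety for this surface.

FS = 1.93

Ordinary method of slices: FS = Σ[c'·Δl_i + (W_i cosα_i − u_i·Δl_i)·tanφ'] / Σ W_i sinα_i, with Δl_i = b_i / cosα_i.
Slice 1: Δl = 1.7/cos(-6.4°) = 1.711 m; N'_1 = 23·cos(-6.4°) − 3·1.711 = 17.7; c'Δl = 20.87; W sinα = -2.6
Slice 2: Δl = 2.3/cos12.7° = 2.358 m; N'_2 = 86·cos12.7° − 6·2.358 = 69.7; c'Δl = 28.76; W sinα = 18.9
Slice 3: Δl = 3.0/cos41.3° = 3.993 m; N'_3 = 112·cos41.3° − 6·3.993 = 60.2; c'Δl = 48.72; W sinα = 73.9
Σc'Δl = 98.4 kN/m; ΣN' = 147.7 kN/m; ΣW sinα = 90.3 kN/m
Resisting = 98.4 + 147.7·tan27.1° = 98.4 + 75.6 = 173.9 kN/m
FS = 173.9 / 90.3 = 1.927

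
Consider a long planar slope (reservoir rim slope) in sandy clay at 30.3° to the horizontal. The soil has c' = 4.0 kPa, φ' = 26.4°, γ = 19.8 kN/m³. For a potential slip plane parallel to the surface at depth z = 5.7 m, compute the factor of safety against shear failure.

FS = 0.93

For an infinite slope with a slip plane parallel to the surface (no pore pressure): FS = [c' + γz cos²β tanφ'] / [γz sinβ cosβ].
γz = 19.8·5.7 = 112.86 kN/m²
Numerator = 4.0 + 112.86·cos²30.3°·tan26.4° = 4.0 + 112.86·0.7455·0.4964 = 45.763 kPa
Denominator = 112.86·sin30.3°·cos30.3° = 112.86·0.5045·0.8634 = 49.163 kPa
FS = 45.763 / 49.163 = 0.931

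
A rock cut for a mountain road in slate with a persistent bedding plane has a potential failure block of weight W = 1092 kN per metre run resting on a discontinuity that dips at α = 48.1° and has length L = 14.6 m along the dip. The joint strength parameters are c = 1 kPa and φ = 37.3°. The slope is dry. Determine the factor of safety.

FS = 0.70

Resolving the block weight along and normal to the plane and applying the Mohr–Coulomb strength on the joint:
N' = W cosα = 1092·cos48.1° = 729.3 kN/m
Driving force T = W sinα = 1092·sin48.1° = 812.8 kN/m
Resisting force R = c·L + N'·tanφ = 1·14.6 + 729.3·tan37.3° = 14.6 + 555.6 = 570.2 kN/m
FS = R / T = 570.2 / 812.8 = 0.701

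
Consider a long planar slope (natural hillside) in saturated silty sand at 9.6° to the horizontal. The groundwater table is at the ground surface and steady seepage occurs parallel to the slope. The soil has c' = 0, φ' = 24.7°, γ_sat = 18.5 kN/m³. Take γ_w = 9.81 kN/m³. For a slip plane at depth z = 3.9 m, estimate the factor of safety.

With seepage parallel to the slope and the water table at the surface, the effective normal stress on the slip plane uses the buoyant unit weight γ' = γ_sat − γ_w while the driving shear stress uses γ_sat:
FS = [c' + γ' z cos²β tanφ'] / [γ_sat z sinβ cosβ]
(For c' = 0 this reduces to FS = (γ'/γ_sat)·tanφ'/tanβ.)
γ' = 18.5 − 9.81 = 8.69 kN/m³
Numerator = 0.0 + 8.69·3.9·cos²9.6°·tan24.7° = 0.0 + 8.69·3.9·0.9722·0.4599 = 15.155 kPa
Denominator = 18.5·3.9·sin9.6°·cos9.6° = 18.5·3.9·0.1668·0.9860 = 11.864 kPa
FS = 15.155 / 11.864 = 1.277

FS = 1.28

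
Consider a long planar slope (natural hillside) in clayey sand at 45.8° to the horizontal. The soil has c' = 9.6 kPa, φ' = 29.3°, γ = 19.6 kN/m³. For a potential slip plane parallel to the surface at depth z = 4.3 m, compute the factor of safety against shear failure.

For an infinite slope with a slip plane parallel to the surface (no pore pressure): FS = [c' + γz cos²β tanφ'] / [γz sinβ cosβ].
γz = 19.6·4.3 = 84.28 kN/m²
Numerator = 9.6 + 84.28·cos²45.8°·tan29.3° = 9.6 + 84.28·0.4860·0.5612 = 32.588 kPa
Denominator = 84.28·sin45.8°·cos45.8° = 84.28·0.7169·0.6972 = 42.124 kPa
FS = 32.588 / 42.124 = 0.774

FS = 0.77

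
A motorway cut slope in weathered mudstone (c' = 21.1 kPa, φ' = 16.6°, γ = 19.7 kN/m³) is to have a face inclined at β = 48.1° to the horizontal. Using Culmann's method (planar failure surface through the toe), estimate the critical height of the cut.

H_c = 20.74 m

Culmann's analysis gives the critical failure plane at α_cr = (β + φ')/2 = (48.1 + 16.6)/2 = 32.4°, and the critical height
H_c = (4c'/γ) · sinβ cosφ' / [1 − cos(β − φ')]
    = (4·21.1/19.7) · sin48.1°·cos16.6° / [1 − cos(31.5°)]
    = 4.284 · 0.7443·0.9583 / [1 − 0.8526]
    = 4.284 · 0.7133 / 0.1474
    = 20.74 m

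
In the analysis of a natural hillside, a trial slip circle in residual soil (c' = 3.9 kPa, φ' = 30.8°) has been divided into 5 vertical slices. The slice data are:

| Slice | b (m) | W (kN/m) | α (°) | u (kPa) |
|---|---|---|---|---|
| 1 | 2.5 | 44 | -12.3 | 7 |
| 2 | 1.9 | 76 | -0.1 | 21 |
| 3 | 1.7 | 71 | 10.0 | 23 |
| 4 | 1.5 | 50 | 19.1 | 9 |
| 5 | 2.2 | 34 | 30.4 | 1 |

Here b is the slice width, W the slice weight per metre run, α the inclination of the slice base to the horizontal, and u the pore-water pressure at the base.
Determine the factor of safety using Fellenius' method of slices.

FS = 3.58

Ordinary method of slices: FS = Σ[c'·Δl_i + (W_i cosα_i − u_i·Δl_i)·tanφ'] / Σ W_i sinα_i, with Δl_i = b_i / cosα_i.
Slice 1: Δl = 2.5/cos(-12.3°) = 2.559 m; N'_1 = 44·cos(-12.3°) − 7·2.559 = 25.1; c'Δl = 9.98; W sinα = -9.4
Slice 2: Δl = 1.9/cos(-0.1°) = 1.900 m; N'_2 = 76·cos(-0.1°) − 21·1.900 = 36.1; c'Δl = 7.41; W sinα = -0.1
Slice 3: Δl = 1.7/cos10.0° = 1.726 m; N'_3 = 71·cos10.0° − 23·1.726 = 30.2; c'Δl = 6.73; W sinα = 12.3
Slice 4: Δl = 1.5/cos19.1° = 1.587 m; N'_4 = 50·cos19.1° − 9·1.587 = 33.0; c'Δl = 6.19; W sinα = 16.4
Slice 5: Δl = 2.2/cos30.4° = 2.551 m; N'_5 = 34·cos30.4° − 1·2.551 = 26.8; c'Δl = 9.95; W sinα = 17.2
Σc'Δl = 40.3 kN/m; ΣN' = 151.1 kN/m; ΣW sinα = 36.4 kN/m
Resisting = 40.3 + 151.1·tan30.8° = 40.3 + 90.1 = 130.4 kN/m
FS = 130.4 / 36.4 = 3.582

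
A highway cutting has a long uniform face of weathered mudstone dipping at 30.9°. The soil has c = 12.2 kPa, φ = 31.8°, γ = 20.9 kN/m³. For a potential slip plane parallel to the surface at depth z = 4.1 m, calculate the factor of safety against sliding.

FS = 1.36

For an infinite slope with a slip plane parallel to the surface (no pore pressure): FS = [c + γz cos²β tanφ] / [γz sinβ cosβ].
γz = 20.9·4.1 = 85.69 kN/m²
Numerator = 12.2 + 85.69·cos²30.9°·tan31.8° = 12.2 + 85.69·0.7363·0.6200 = 51.318 kPa
Denominator = 85.69·sin30.9°·cos30.9° = 85.69·0.5135·0.8581 = 37.759 kPa
FS = 51.318 / 37.759 = 1.359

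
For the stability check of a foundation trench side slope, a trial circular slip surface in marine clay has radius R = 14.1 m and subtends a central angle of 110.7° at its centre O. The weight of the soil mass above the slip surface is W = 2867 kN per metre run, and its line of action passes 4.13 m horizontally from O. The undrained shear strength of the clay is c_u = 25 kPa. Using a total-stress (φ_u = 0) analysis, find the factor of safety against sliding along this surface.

FS = 0.81

Taking moments about the centre O, the resisting moment is provided by the undrained shear strength acting along the arc:
Arc length L_a = R·θ = 14.1·(110.7°·π/180) = 14.1·1.9321 = 27.24 m
M_R = c_u·L_a·R = 25·27.24·14.1 = 9602.9 kN·m/m
M_D = W·d = 2867·4.13 = 11840.7 kN·m/m
FS = M_R / M_D = 9602.9 / 11840.7 = 0.811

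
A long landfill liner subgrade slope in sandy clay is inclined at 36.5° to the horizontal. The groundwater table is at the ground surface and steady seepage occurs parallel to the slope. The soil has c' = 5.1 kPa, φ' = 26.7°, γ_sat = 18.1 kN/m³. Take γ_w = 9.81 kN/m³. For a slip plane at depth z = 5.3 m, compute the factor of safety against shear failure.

With seepage parallel to the slope and the water table at the surface, the effective normal stress on the slip plane uses the buoyant unit weight γ' = γ_sat − γ_w while the driving shear stress uses γ_sat:
FS = [c' + γ' z cos²β tanφ'] / [γ_sat z sinβ cosβ]
γ' = 18.1 − 9.81 = 8.29 kN/m³
Numerator = 5.1 + 8.29·5.3·cos²36.5°·tan26.7° = 5.1 + 8.29·5.3·0.6462·0.5029 = 19.379 kPa
Denominator = 18.1·5.3·sin36.5°·cos36.5° = 18.1·5.3·0.5948·0.8039 = 45.869 kPa
FS = 19.379 / 45.869 = 0.422

FS = 0.42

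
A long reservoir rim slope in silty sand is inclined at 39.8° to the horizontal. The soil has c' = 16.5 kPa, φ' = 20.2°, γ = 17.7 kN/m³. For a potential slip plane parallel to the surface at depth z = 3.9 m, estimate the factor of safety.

For an infinite slope with a slip plane parallel to the surface (no pore pressure): FS = [c' + γz cos²β tanφ'] / [γz sinβ cosβ].
γz = 17.7·3.9 = 69.03 kN/m²
Numerator = 16.5 + 69.03·cos²39.8°·tan20.2° = 16.5 + 69.03·0.5903·0.3679 = 31.491 kPa
Denominator = 69.03·sin39.8°·cos39.8° = 69.03·0.6401·0.7683 = 33.948 kPa
FS = 31.491 / 33.948 = 0.928

FS = 0.93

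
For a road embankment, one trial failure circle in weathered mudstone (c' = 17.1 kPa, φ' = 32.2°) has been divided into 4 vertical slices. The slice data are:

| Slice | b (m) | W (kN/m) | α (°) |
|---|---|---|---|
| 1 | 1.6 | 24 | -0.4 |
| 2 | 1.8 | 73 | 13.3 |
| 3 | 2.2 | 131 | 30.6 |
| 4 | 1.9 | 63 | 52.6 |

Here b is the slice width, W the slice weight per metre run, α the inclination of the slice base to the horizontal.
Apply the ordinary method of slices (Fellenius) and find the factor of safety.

FS = 2.33

Ordinary method of slices: FS = Σ[c'·Δl_i + (W_i cosα_i)·tanφ'] / Σ W_i sinα_i, with Δl_i = b_i / cosα_i.
Slice 1: Δl = 1.6/cos(-0.4°) = 1.600 m; N'_1 = 24·cos(-0.4°) = 24.0; c'Δl = 27.36; W sinα = -0.2
Slice 2: Δl = 1.8/cos13.3° = 1.850 m; N'_2 = 73·cos13.3° = 71.0; c'Δl = 31.63; W sinα = 16.8
Slice 3: Δl = 2.2/cos30.6° = 2.556 m; N'_3 = 131·cos30.6° = 112.8; c'Δl = 43.71; W sinα = 66.7
Slice 4: Δl = 1.9/cos52.6° = 3.128 m; N'_4 = 63·cos52.6° = 38.3; c'Δl = 53.49; W sinα = 50.0
Σc'Δl = 156.2 kN/m; ΣN' = 246.1 kN/m; ΣW sinα = 133.4 kN/m
Resisting = 156.2 + 246.1·tan32.2° = 156.2 + 155.0 = 311.1 kN/m
FS = 311.1 / 133.4 = 2.333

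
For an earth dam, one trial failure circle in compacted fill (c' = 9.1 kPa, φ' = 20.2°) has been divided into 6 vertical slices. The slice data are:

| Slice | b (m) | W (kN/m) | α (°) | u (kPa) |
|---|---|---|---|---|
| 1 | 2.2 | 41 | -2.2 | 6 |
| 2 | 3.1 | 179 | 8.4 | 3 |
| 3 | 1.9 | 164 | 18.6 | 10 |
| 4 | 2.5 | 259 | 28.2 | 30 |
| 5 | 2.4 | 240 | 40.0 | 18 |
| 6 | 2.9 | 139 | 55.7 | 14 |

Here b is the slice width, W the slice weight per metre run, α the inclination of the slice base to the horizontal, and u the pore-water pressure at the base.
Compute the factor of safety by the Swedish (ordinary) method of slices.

Ordinary method of slices: FS = Σ[c'·Δl_i + (W_i cosα_i − u_i·Δl_i)·tanφ'] / Σ W_i sinα_i, with Δl_i = b_i / cosα_i.
Slice 1: Δl = 2.2/cos(-2.2°) = 2.202 m; N'_1 = 41·cos(-2.2°) − 6·2.202 = 27.8; c'Δl = 20.03; W sinα = -1.6
Slice 2: Δl = 3.1/cos8.4° = 3.134 m; N'_2 = 179·cos8.4° − 3·3.134 = 167.7; c'Δl = 28.52; W sinα = 26.1
Slice 3: Δl = 1.9/cos18.6° = 2.005 m; N'_3 = 164·cos18.6° − 10·2.005 = 135.4; c'Δl = 18.24; W sinα = 52.3
Slice 4: Δl = 2.5/cos28.2° = 2.837 m; N'_4 = 259·cos28.2° − 30·2.837 = 143.2; c'Δl = 25.81; W sinα = 122.4
Slice 5: Δl = 2.4/cos40.0° = 3.133 m; N'_5 = 240·cos40.0° − 18·3.133 = 127.5; c'Δl = 28.51; W sinα = 154.3
Slice 6: Δl = 2.9/cos55.7° = 5.146 m; N'_6 = 139·cos55.7° − 14·5.146 = 6.3; c'Δl = 46.83; W sinα = 114.8
Σc'Δl = 167.9 kN/m; ΣN' = 607.7 kN/m; ΣW sinα = 468.4 kN/m
Resisting = 167.9 + 607.7·tan20.2° = 167.9 + 223.6 = 391.5 kN/m
FS = 391.5 / 468.4 = 0.836

FS = 0.84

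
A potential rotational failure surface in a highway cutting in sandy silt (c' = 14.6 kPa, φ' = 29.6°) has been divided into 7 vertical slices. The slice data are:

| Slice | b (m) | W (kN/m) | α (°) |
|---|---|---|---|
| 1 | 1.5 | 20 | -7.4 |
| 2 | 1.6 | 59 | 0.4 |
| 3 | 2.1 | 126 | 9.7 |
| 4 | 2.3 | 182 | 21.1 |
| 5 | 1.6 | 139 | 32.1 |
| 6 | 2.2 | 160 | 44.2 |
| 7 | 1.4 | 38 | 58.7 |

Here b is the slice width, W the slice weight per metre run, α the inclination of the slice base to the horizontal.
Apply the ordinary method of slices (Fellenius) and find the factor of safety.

Ordinary method of slices: FS = Σ[c'·Δl_i + (W_i cosα_i)·tanφ'] / Σ W_i sinα_i, with Δl_i = b_i / cosα_i.
Slice 1: Δl = 1.5/cos(-7.4°) = 1.513 m; N'_1 = 20·cos(-7.4°) = 19.8; c'Δl = 22.08; W sinα = -2.6
Slice 2: Δl = 1.6/cos0.4° = 1.600 m; N'_2 = 59·cos0.4° = 59.0; c'Δl = 23.36; W sinα = 0.4
Slice 3: Δl = 2.1/cos9.7° = 2.130 m; N'_3 = 126·cos9.7° = 124.2; c'Δl = 31.10; W sinα = 21.2
Slice 4: Δl = 2.3/cos21.1° = 2.465 m; N'_4 = 182·cos21.1° = 169.8; c'Δl = 35.99; W sinα = 65.5
Slice 5: Δl = 1.6/cos32.1° = 1.889 m; N'_5 = 139·cos32.1° = 117.7; c'Δl = 27.58; W sinα = 73.9
Slice 6: Δl = 2.2/cos44.2° = 3.069 m; N'_6 = 160·cos44.2° = 114.7; c'Δl = 44.80; W sinα = 111.5
Slice 7: Δl = 1.4/cos58.7° = 2.695 m; N'_7 = 38·cos58.7° = 19.7; c'Δl = 39.34; W sinα = 32.5
Σc'Δl = 224.3 kN/m; ΣN' = 625.0 kN/m; ΣW sinα = 302.5 kN/m
Resisting = 224.3 + 625.0·tan29.6° = 224.3 + 355.1 = 579.3 kN/m
FS = 579.3 / 302.5 = 1.915

FS = 1.92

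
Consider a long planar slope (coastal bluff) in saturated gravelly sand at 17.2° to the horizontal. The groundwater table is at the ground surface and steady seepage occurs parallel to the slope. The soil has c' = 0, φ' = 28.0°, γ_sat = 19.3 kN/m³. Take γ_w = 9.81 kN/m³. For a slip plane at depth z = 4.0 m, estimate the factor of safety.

FS = 0.84

With seepage parallel to the slope and the water table at the surface, the effective normal stress on the slip plane uses the buoyant unit weight γ' = γ_sat − γ_w while the driving shear stress uses γ_sat:
FS = [c' + γ' z cos²β tanφ'] / [γ_sat z sinβ cosβ]
(For c' = 0 this reduces to FS = (γ'/γ_sat)·tanφ'/tanβ.)
γ' = 19.3 − 9.81 = 9.49 kN/m³
Numerator = 0.0 + 9.49·4.0·cos²17.2°·tan28.0° = 0.0 + 9.49·4.0·0.9126·0.5317 = 18.419 kPa
Denominator = 19.3·4.0·sin17.2°·cos17.2° = 19.3·4.0·0.2957·0.9553 = 21.808 kPa
FS = 18.419 / 21.808 = 0.845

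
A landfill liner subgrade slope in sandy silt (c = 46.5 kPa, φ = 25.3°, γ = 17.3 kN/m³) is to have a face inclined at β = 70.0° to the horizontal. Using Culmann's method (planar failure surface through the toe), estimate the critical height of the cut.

H_c = 31.58 m

Culmann's analysis gives the critical failure plane at α_cr = (β + φ)/2 = (70.0 + 25.3)/2 = 47.6°, and the critical height
H_c = (4c/γ) · sinβ cosφ / [1 − cos(β − φ)]
    = (4·46.5/17.3) · sin70.0°·cos25.3° / [1 − cos(44.7°)]
    = 10.751 · 0.9397·0.9041 / [1 − 0.7108]
    = 10.751 · 0.8496 / 0.2892
    = 31.58 m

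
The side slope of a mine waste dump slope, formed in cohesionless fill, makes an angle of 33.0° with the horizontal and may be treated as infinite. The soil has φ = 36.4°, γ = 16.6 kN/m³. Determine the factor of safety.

For a dry cohesionless infinite slope the factor of safety is FS = tanφ / tanβ.
FS = tan36.4° / tan33.0° = 0.7373 / 0.6494 = 1.135

FS = 1.14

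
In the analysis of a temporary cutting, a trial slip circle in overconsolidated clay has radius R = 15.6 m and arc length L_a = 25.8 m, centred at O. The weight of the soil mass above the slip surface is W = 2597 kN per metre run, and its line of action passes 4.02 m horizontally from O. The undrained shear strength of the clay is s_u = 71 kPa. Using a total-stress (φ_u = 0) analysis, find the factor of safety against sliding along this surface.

FS = 2.74

Taking moments about the centre O, the resisting moment is provided by the undrained shear strength acting along the arc:
M_R = s_u·L_a·R = 71·25.80·15.6 = 28576.1 kN·m/m
M_D = W·d = 2597·4.02 = 10439.9 kN·m/m
FS = M_R / M_D = 28576.1 / 10439.9 = 2.737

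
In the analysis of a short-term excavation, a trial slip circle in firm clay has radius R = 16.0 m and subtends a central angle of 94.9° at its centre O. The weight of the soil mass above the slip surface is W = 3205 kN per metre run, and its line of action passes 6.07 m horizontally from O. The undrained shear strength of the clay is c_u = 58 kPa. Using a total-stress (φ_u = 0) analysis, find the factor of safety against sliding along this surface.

Taking moments about the centre O, the resisting moment is provided by the undrained shear strength acting along the arc:
Arc length L_a = R·θ = 16.0·(94.9°·π/180) = 16.0·1.6563 = 26.50 m
M_R = c_u·L_a·R = 58·26.50·16.0 = 24593.0 kN·m/m
M_D = W·d = 3205·6.07 = 19454.4 kN·m/m
FS = M_R / M_D = 24593.0 / 19454.4 = 1.264

FS = 1.26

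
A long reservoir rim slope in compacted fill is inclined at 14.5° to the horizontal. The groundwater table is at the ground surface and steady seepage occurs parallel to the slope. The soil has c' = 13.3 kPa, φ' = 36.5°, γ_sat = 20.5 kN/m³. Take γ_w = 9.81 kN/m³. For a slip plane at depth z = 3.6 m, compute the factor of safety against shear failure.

With seepage parallel to the slope and the water table at the surface, the effective normal stress on the slip plane uses the buoyant unit weight γ' = γ_sat − γ_w while the driving shear stress uses γ_sat:
FS = [c' + γ' z cos²β tanφ'] / [γ_sat z sinβ cosβ]
γ' = 20.5 − 9.81 = 10.69 kN/m³
Numerator = 13.3 + 10.69·3.6·cos²14.5°·tan36.5° = 13.3 + 10.69·3.6·0.9373·0.7400 = 39.991 kPa
Denominator = 20.5·3.6·sin14.5°·cos14.5° = 20.5·3.6·0.2504·0.9681 = 17.889 kPa
FS = 39.991 / 17.889 = 2.235

FS = 2.24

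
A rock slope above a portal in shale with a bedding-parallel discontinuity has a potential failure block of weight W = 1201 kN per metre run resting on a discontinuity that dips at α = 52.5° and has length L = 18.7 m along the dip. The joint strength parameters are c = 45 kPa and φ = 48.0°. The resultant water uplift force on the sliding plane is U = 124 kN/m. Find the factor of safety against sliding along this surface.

Resolving the block weight along and normal to the plane and applying the Mohr–Coulomb strength on the joint:
N' = W cosα − U = 1201·cos52.5° − 124 = 607.1 kN/m
Driving force T = W sinα = 1201·sin52.5° = 952.8 kN/m
Resisting force R = c·L + N'·tanφ = 45·18.7 + 607.1·tan48.0° = 841.5 + 674.3 = 1515.8 kN/m
FS = R / T = 1515.8 / 952.8 = 1.591

FS = 1.59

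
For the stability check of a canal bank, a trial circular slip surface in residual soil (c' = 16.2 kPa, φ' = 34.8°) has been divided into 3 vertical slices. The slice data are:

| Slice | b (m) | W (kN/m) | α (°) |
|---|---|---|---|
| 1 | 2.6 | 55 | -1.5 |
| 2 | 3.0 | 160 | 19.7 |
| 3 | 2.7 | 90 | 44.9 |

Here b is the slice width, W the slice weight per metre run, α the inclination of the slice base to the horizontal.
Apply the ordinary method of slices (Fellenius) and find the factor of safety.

Ordinary method of slices: FS = Σ[c'·Δl_i + (W_i cosα_i)·tanφ'] / Σ W_i sinα_i, with Δl_i = b_i / cosα_i.
Slice 1: Δl = 2.6/cos(-1.5°) = 2.601 m; N'_1 = 55·cos(-1.5°) = 55.0; c'Δl = 42.13; W sinα = -1.4
Slice 2: Δl = 3.0/cos19.7° = 3.187 m; N'_2 = 160·cos19.7° = 150.6; c'Δl = 51.62; W sinα = 53.9
Slice 3: Δl = 2.7/cos44.9° = 3.812 m; N'_3 = 90·cos44.9° = 63.8; c'Δl = 61.75; W sinα = 63.5
Σc'Δl = 155.5 kN/m; ΣN' = 269.4 kN/m; ΣW sinα = 116.0 kN/m
Resisting = 155.5 + 269.4·tan34.8° = 155.5 + 187.2 = 342.7 kN/m
FS = 342.7 / 116.0 = 2.954

FS = 2.95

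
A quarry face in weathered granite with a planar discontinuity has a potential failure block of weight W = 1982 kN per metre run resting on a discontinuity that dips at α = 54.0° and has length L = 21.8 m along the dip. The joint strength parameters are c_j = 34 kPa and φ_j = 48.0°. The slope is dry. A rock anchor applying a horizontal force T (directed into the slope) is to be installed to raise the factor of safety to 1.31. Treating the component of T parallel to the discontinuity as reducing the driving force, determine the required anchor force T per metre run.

Resolving forces along and normal to the sliding plane, with the horizontal anchor force T adding T·sinα to the effective normal force and T·cosα acting up the plane against the driving force:
FS = [c_jL + (W cosα + T sinα) tanφ_j] / [W sinα − T cosα]
Without the anchor: N' = 1165.0 kN/m, driving T_d = 1603.5 kN/m, resisting R = 34·21.8 + 1165.0·tan48.0° = 2035.1 kN/m, FS = 1.27.
Setting FS = 1.31 and solving for T:
1.31·(1603.5 − T cos54.0°) = 2035.1 + T sin54.0°·tan48.0°
T·(sin54.0°·tan48.0° + 1.31·cos54.0°) = 1.31·1603.5 − 2035.1
T·(0.8090·1.1106 + 1.31·0.5878) = 2100.5 − 2035.1 = 65.5
T·1.6685 = 65.5
T = 39.3 kN/m

T = 39 kN/m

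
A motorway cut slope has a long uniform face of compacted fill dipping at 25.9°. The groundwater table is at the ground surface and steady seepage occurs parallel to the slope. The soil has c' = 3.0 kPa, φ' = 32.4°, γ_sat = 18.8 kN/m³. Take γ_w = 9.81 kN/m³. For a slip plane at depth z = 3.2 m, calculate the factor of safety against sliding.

With seepage parallel to the slope and the water table at the surface, the effective normal stress on the slip plane uses the buoyant unit weight γ' = γ_sat − γ_w while the driving shear stress uses γ_sat:
FS = [c' + γ' z cos²β tanφ'] / [γ_sat z sinβ cosβ]
γ' = 18.8 − 9.81 = 8.99 kN/m³
Numerator = 3.0 + 8.99·3.2·cos²25.9°·tan32.4° = 3.0 + 8.99·3.2·0.8092·0.6346 = 17.773 kPa
Denominator = 18.8·3.2·sin25.9°·cos25.9° = 18.8·3.2·0.4368·0.8996 = 23.639 kPa
FS = 17.773 / 23.639 = 0.752

FS = 0.75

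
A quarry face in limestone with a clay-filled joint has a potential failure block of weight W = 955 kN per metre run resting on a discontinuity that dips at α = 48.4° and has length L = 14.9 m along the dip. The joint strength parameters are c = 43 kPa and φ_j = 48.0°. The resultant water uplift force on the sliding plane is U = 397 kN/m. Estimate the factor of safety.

FS = 1.27

Resolving the block weight along and normal to the plane and applying the Mohr–Coulomb strength on the joint:
N' = W cosα − U = 955·cos48.4° − 397 = 237.0 kN/m
Driving force T = W sinα = 955·sin48.4° = 714.1 kN/m
Resisting force R = c·L + N'·tanφ_j = 43·14.9 + 237.0·tan48.0° = 640.7 + 263.3 = 904.0 kN/m
FS = R / T = 904.0 / 714.1 = 1.266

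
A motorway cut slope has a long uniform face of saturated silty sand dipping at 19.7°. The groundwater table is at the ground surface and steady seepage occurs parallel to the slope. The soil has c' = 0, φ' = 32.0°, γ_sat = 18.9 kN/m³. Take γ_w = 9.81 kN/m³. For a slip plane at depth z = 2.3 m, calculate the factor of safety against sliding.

FS = 0.84

With seepage parallel to the slope and the water table at the surface, the effective normal stress on the slip plane uses the buoyant unit weight γ' = γ_sat − γ_w while the driving shear stress uses γ_sat:
FS = [c' + γ' z cos²β tanφ'] / [γ_sat z sinβ cosβ]
(For c' = 0 this reduces to FS = (γ'/γ_sat)·tanφ'/tanβ.)
γ' = 18.9 − 9.81 = 9.09 kN/m³
Numerator = 0.0 + 9.09·2.3·cos²19.7°·tan32.0° = 0.0 + 9.09·2.3·0.8864·0.6249 = 11.580 kPa
Denominator = 18.9·2.3·sin19.7°·cos19.7° = 18.9·2.3·0.3371·0.9415 = 13.796 kPa
FS = 11.580 / 13.796 = 0.839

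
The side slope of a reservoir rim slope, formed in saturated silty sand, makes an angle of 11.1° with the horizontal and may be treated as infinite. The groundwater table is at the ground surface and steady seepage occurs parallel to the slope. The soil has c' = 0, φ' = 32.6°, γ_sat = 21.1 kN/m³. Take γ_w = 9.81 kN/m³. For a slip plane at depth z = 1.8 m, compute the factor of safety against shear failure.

With seepage parallel to the slope and the water table at the surface, the effective normal stress on the slip plane uses the buoyant unit weight γ' = γ_sat − γ_w while the driving shear stress uses γ_sat:
FS = [c' + γ' z cos²β tanφ'] / [γ_sat z sinβ cosβ]
(For c' = 0 this reduces to FS = (γ'/γ_sat)·tanφ'/tanβ.)
γ' = 21.1 − 9.81 = 11.29 kN/m³
Numerator = 0.0 + 11.29·1.8·cos²11.1°·tan32.6° = 0.0 + 11.29·1.8·0.9629·0.6395 = 12.515 kPa
Denominator = 21.1·1.8·sin11.1°·cos11.1° = 21.1·1.8·0.1925·0.9813 = 7.175 kPa
FS = 12.515 / 7.175 = 1.744

FS = 1.74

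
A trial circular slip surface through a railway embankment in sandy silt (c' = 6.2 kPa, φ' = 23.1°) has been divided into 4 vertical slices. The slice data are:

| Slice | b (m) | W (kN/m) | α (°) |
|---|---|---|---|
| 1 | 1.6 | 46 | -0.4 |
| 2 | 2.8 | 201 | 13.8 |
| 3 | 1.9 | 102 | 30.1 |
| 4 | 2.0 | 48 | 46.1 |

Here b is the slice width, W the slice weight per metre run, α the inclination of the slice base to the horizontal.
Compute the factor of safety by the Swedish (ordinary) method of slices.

FS = 1.60

Ordinary method of slices: FS = Σ[c'·Δl_i + (W_i cosα_i)·tanφ'] / Σ W_i sinα_i, with Δl_i = b_i / cosα_i.
Slice 1: Δl = 1.6/cos(-0.4°) = 1.600 m; N'_1 = 46·cos(-0.4°) = 46.0; c'Δl = 9.92; W sinα = -0.3
Slice 2: Δl = 2.8/cos13.8° = 2.883 m; N'_2 = 201·cos13.8° = 195.2; c'Δl = 17.88; W sinα = 47.9
Slice 3: Δl = 1.9/cos30.1° = 2.196 m; N'_3 = 102·cos30.1° = 88.2; c'Δl = 13.62; W sinα = 51.2
Slice 4: Δl = 2.0/cos46.1° = 2.884 m; N'_4 = 48·cos46.1° = 33.3; c'Δl = 17.88; W sinα = 34.6
Σc'Δl = 59.3 kN/m; ΣN' = 362.7 kN/m; ΣW sinα = 133.4 kN/m
Resisting = 59.3 + 362.7·tan23.1° = 59.3 + 154.7 = 214.0 kN/m
FS = 214.0 / 133.4 = 1.605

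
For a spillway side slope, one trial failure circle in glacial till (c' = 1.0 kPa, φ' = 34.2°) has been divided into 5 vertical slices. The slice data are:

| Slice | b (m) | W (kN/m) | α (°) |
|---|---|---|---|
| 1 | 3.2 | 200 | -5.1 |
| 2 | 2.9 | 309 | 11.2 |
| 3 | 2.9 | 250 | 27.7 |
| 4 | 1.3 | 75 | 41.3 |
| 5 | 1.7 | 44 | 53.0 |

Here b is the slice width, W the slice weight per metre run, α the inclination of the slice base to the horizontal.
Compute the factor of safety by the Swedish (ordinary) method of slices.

FS = 2.31

Ordinary method of slices: FS = Σ[c'·Δl_i + (W_i cosα_i)·tanφ'] / Σ W_i sinα_i, with Δl_i = b_i / cosα_i.
Slice 1: Δl = 3.2/cos(-5.1°) = 3.213 m; N'_1 = 200·cos(-5.1°) = 199.2; c'Δl = 3.21; W sinα = -17.8
Slice 2: Δl = 2.9/cos11.2° = 2.956 m; N'_2 = 309·cos11.2° = 303.1; c'Δl = 2.96; W sinα = 60.0
Slice 3: Δl = 2.9/cos27.7° = 3.275 m; N'_3 = 250·cos27.7° = 221.3; c'Δl = 3.28; W sinα = 116.2
Slice 4: Δl = 1.3/cos41.3° = 1.730 m; N'_4 = 75·cos41.3° = 56.3; c'Δl = 1.73; W sinα = 49.5
Slice 5: Δl = 1.7/cos53.0° = 2.825 m; N'_5 = 44·cos53.0° = 26.5; c'Δl = 2.82; W sinα = 35.1
Σc'Δl = 14.0 kN/m; ΣN' = 806.5 kN/m; ΣW sinα = 243.1 kN/m
Resisting = 14.0 + 806.5·tan34.2° = 14.0 + 548.1 = 562.1 kN/m
FS = 562.1 / 243.1 = 2.312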